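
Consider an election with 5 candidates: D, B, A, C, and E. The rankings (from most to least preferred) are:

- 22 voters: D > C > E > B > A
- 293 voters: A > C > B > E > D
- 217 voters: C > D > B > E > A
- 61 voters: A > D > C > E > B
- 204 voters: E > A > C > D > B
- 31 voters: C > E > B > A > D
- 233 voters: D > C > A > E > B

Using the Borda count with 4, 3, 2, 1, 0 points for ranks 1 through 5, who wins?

C

D: 22·4 + 293·0 + 217·3 + 61·3 + 204·1 + 31·0 + 233·4 = 2058
B: 22·1 + 293·2 + 217·2 + 61·0 + 204·0 + 31·2 + 233·0 = 1104
A: 22·0 + 293·4 + 217·0 + 61·4 + 204·3 + 31·1 + 233·2 = 2525
C: 22·3 + 293·3 + 217·4 + 61·2 + 204·2 + 31·4 + 233·3 = 3166
E: 22·2 + 293·1 + 217·1 + 61·1 + 204·4 + 31·3 + 233·1 = 1757
C has the highest Borda score (3166).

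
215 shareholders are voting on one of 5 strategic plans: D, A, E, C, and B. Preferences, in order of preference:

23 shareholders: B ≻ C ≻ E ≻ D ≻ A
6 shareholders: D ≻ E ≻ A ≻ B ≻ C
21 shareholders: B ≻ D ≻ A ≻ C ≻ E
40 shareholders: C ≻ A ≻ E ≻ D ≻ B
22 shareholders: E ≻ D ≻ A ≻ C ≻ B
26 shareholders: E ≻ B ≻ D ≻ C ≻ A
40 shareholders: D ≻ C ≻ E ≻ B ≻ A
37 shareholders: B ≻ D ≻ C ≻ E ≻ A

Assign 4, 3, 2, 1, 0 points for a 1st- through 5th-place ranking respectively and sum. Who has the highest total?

D

D: 23·1 + 6·4 + 21·3 + 40·1 + 22·3 + 26·2 + 40·4 + 37·3 = 539
A: 23·0 + 6·2 + 21·2 + 40·3 + 22·2 + 26·0 + 40·0 + 37·0 = 218
E: 23·2 + 6·3 + 21·0 + 40·2 + 22·4 + 26·4 + 40·2 + 37·1 = 453
C: 23·3 + 6·0 + 21·1 + 40·4 + 22·1 + 26·1 + 40·3 + 37·2 = 492
B: 23·4 + 6·1 + 21·4 + 40·0 + 22·0 + 26·3 + 40·1 + 37·4 = 448
D has the highest Borda score (539).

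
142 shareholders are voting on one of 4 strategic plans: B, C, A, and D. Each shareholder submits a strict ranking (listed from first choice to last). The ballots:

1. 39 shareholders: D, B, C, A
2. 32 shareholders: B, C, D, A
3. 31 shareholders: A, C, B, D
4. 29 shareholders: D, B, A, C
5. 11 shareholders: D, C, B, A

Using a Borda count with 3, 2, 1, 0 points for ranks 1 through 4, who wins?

B: 39·2 + 32·3 + 31·1 + 29·2 + 11·1 = 274
C: 39·1 + 32·2 + 31·2 + 29·0 + 11·2 = 187
A: 39·0 + 32·0 + 31·3 + 29·1 + 11·0 = 122
D: 39·3 + 32·1 + 31·0 + 29·3 + 11·3 = 269
B has the highest Borda score (274).

B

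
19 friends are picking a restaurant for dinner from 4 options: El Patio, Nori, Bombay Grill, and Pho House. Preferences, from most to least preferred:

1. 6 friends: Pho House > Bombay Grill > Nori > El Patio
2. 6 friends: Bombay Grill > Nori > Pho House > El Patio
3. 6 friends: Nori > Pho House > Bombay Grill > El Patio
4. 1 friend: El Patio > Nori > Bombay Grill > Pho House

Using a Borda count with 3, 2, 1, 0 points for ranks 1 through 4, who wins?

El Patio: 6·0 + 6·0 + 6·0 + 1·3 = 3
Nori: 6·1 + 6·2 + 6·3 + 1·2 = 38
Bombay Grill: 6·2 + 6·3 + 6·1 + 1·1 = 37
Pho House: 6·3 + 6·1 + 6·2 + 1·0 = 36
Nori has the highest Borda score (38).

Nori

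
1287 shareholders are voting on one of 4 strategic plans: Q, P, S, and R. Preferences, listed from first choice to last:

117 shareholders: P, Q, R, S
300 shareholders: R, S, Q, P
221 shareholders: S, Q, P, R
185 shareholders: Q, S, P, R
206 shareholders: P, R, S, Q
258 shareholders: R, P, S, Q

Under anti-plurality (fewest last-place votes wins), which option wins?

Last-place votes: Q 464, P 300, S 117, R 406.
S is ranked last by the fewest voters, so S wins.

S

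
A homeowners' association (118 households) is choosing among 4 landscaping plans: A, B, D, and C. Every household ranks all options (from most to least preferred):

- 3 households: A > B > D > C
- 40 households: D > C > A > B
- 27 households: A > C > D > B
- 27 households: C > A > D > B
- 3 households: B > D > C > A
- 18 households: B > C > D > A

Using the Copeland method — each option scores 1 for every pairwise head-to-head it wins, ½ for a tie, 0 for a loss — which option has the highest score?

C

A: beats B; loses to D and C → score 1.
B: loses to A, D, and C → score 0.
D: beats A and B; loses to C → score 2.
C: beats A, B, and D → score 3.
C has the best pairwise record.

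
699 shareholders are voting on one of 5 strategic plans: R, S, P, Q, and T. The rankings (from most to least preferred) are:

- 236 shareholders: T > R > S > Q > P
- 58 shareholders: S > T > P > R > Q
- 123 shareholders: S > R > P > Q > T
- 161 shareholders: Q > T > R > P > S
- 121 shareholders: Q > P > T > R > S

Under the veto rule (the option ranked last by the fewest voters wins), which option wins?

Last-place votes: R 0, S 282, P 236, Q 58, T 123.
R is ranked last by the fewest voters, so R wins.

R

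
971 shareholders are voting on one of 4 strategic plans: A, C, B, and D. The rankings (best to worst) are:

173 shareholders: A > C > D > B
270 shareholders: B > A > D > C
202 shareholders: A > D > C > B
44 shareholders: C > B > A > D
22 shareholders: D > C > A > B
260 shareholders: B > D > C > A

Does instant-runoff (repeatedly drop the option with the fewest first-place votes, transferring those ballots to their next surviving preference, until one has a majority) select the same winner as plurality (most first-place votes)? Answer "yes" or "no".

Instant-runoff — R1 A 375, C 44, B 530, D 22 (B winner). Winner: B.
Plurality — first-place votes: A 375, C 44, B 530, D 22. Winner: B.
The two methods agree.

yes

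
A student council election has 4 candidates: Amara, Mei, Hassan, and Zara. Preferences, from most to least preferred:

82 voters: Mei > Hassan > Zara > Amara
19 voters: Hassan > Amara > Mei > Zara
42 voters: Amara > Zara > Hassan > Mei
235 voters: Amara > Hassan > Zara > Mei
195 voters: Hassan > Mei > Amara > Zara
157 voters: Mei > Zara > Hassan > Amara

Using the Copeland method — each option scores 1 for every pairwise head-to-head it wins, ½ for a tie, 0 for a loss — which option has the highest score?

Hassan

Amara: beats Zara; loses to Mei and Hassan → score 1.
Mei: beats Amara and Zara; loses to Hassan → score 2.
Hassan: beats Amara, Mei, and Zara → score 3.
Zara: loses to Amara, Mei, and Hassan → score 0.
Hassan has the best pairwise record.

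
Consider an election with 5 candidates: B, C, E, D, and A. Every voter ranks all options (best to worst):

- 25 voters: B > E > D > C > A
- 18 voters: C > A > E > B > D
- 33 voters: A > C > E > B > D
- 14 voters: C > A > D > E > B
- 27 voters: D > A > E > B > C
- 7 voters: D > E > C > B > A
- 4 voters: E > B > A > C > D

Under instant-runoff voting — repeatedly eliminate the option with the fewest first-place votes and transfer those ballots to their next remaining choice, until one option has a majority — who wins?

Round 1: B 25, C 32, E 4, D 34, A 33. Eliminate E.
Round 2: B 29, C 32, D 34, A 33. Eliminate B.
Round 3: C 32, D 59, A 37. Eliminate C.
Round 4: D 59, A 69. A has a majority.

A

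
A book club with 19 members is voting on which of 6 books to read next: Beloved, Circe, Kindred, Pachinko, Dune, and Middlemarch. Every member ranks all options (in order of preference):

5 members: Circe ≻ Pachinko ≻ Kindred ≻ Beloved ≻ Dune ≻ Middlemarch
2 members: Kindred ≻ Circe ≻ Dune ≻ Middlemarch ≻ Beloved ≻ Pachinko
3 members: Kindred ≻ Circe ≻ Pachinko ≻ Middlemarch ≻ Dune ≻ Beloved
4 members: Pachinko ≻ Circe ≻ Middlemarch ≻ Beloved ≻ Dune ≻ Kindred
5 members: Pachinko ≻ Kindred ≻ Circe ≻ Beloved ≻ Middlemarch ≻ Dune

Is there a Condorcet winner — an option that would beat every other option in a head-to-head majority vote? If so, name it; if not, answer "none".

Checking pairwise contests:
Circe beats Beloved 19–0.
Kindred beats Circe 10–9.
Pachinko beats Kindred 14–5.
Circe beats Pachinko 10–9.
Beloved beats Dune 14–5.
Beloved beats Middlemarch 10–9.
Every option loses at least one head-to-head, so there is no Condorcet winner.

none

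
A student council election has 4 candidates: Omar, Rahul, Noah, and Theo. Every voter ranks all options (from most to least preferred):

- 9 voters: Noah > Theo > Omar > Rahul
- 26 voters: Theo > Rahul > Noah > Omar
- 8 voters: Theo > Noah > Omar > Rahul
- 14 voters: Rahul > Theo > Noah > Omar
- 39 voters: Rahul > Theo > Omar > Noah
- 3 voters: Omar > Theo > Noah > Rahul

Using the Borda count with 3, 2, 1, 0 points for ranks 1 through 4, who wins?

Theo

Omar: 9·1 + 26·0 + 8·1 + 14·0 + 39·1 + 3·3 = 65
Rahul: 9·0 + 26·2 + 8·0 + 14·3 + 39·3 + 3·0 = 211
Noah: 9·3 + 26·1 + 8·2 + 14·1 + 39·0 + 3·1 = 86
Theo: 9·2 + 26·3 + 8·3 + 14·2 + 39·2 + 3·2 = 232
Theo has the highest Borda score (232).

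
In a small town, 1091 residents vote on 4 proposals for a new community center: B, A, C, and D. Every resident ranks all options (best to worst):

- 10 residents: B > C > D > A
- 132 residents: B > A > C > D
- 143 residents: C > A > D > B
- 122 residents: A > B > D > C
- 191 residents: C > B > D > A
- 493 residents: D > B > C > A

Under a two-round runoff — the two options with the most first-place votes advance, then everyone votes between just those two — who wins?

D

Round 1 first-place votes: B 142, A 122, C 334, D 493.
D and C advance.
Runoff: D is preferred to C by 615 voters; C by 476.
D wins the runoff.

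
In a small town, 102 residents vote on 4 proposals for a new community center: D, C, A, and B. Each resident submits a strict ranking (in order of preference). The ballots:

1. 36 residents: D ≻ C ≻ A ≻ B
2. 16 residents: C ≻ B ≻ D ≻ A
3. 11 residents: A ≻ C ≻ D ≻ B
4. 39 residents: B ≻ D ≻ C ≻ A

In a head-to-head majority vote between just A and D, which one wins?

Voters preferring A to D: 11; preferring D to A: 91.
D wins the head-to-head.

D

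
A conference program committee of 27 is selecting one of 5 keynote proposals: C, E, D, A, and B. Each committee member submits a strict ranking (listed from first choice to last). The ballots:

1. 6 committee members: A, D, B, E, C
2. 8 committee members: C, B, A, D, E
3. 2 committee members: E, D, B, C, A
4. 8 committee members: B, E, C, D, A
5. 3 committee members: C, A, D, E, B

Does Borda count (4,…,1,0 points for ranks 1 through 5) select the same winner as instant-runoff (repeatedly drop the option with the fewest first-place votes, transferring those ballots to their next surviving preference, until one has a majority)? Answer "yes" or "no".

yes

Borda — scores: C 62, E 41, D 46, A 49, B 72. Winner: B.
Instant-runoff — R1 C 11, E 2, D 0, A 6, B 8 (D out); R2 C 11, E 2, A 6, B 8 (E out); R3 C 11, A 6, B 10 (A out); R4 C 11, B 16 (B winner). Winner: B.
The two methods agree.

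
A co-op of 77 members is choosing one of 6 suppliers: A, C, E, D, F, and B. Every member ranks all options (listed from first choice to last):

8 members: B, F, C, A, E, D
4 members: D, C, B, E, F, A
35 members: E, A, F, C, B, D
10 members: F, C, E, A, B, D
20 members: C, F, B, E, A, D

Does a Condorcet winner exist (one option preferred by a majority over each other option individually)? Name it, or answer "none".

Checking pairwise contests:
C beats A 42–35.
F beats C 53–24.
C beats E 42–35.
A beats D 73–4.
E beats F 39–38.
A beats B 45–32.
Every option loses at least one head-to-head, so there is no Condorcet winner.

none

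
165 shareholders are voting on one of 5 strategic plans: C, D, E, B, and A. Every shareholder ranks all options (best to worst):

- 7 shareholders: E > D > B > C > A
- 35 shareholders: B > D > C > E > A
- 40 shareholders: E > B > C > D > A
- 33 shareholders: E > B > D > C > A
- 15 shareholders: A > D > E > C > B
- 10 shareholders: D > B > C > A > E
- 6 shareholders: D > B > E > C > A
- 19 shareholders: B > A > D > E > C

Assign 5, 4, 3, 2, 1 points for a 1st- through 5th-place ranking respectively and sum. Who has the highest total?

C: 7·2 + 35·3 + 40·3 + 33·2 + 15·2 + 10·3 + 6·2 + 19·1 = 396
D: 7·4 + 35·4 + 40·2 + 33·3 + 15·4 + 10·5 + 6·5 + 19·3 = 544
E: 7·5 + 35·2 + 40·5 + 33·5 + 15·3 + 10·1 + 6·3 + 19·2 = 581
B: 7·3 + 35·5 + 40·4 + 33·4 + 15·1 + 10·4 + 6·4 + 19·5 = 662
A: 7·1 + 35·1 + 40·1 + 33·1 + 15·5 + 10·2 + 6·1 + 19·4 = 292
B has the highest Borda score (662).

B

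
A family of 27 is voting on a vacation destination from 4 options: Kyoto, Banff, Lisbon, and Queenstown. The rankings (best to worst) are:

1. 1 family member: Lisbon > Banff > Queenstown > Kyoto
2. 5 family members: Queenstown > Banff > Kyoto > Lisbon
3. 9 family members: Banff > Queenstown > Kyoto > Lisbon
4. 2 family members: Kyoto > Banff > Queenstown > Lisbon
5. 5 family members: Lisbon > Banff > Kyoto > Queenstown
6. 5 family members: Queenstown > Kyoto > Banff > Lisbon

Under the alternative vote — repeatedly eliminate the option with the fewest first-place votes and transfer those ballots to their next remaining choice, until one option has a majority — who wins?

Banff

Round 1: Kyoto 2, Banff 9, Lisbon 6, Queenstown 10. Eliminate Kyoto.
Round 2: Banff 11, Lisbon 6, Queenstown 10. Eliminate Lisbon.
Round 3: Banff 17, Queenstown 10. Banff has a majority.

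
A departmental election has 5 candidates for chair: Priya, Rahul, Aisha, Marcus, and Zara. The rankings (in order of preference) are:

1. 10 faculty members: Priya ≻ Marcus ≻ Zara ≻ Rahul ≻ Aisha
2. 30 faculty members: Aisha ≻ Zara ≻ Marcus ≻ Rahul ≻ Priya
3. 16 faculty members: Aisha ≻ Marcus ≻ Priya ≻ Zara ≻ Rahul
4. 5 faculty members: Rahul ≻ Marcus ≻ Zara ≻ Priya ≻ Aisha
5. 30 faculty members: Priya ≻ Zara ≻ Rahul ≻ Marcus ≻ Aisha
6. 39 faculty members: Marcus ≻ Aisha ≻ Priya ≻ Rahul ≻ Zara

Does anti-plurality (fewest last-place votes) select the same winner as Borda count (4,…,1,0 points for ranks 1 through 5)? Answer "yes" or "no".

Anti-plurality — last-place votes: Priya 30, Rahul 16, Aisha 45, Marcus 0, Zara 39. Winner: Marcus.
Borda — scores: Priya 275, Rahul 159, Aisha 301, Marcus 339, Zara 226. Winner: Marcus.
The two methods agree.

yes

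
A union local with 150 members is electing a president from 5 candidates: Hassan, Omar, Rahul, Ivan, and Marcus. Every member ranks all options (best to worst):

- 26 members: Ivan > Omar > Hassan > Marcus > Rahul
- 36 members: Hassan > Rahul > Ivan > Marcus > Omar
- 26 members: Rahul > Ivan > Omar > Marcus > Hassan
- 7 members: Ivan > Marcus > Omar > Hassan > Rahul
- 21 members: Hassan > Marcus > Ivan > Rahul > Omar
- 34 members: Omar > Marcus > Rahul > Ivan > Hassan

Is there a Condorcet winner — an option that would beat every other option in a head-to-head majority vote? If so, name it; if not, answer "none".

Checking pairwise contests:
Omar beats Hassan 93–57.
Rahul beats Omar 83–67.
Hassan beats Rahul 90–60.
Rahul beats Ivan 96–54.
Hassan beats Marcus 83–67.
Every option loses at least one head-to-head, so there is no Condorcet winner.

none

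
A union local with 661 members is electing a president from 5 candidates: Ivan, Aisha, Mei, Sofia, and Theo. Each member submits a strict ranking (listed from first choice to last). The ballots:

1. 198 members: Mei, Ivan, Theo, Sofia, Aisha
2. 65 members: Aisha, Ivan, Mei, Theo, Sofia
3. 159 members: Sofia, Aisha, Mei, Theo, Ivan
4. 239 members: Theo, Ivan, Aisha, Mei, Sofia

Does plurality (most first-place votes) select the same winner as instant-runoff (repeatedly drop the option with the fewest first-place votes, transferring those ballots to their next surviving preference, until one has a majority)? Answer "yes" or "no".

Plurality — first-place votes: Ivan 0, Aisha 65, Mei 198, Sofia 159, Theo 239. Winner: Theo.
Instant-runoff — R1 Ivan 0, Aisha 65, Mei 198, Sofia 159, Theo 239 (Ivan out); R2 Aisha 65, Mei 198, Sofia 159, Theo 239 (Aisha out); R3 Mei 263, Sofia 159, Theo 239 (Sofia out); R4 Mei 422, Theo 239 (Mei winner). Winner: Mei.
The two methods disagree.

no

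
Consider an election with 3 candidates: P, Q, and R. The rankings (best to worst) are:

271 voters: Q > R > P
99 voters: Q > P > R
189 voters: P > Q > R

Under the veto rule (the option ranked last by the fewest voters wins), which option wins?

Q

Last-place votes: P 271, Q 0, R 288.
Q is ranked last by the fewest voters, so Q wins.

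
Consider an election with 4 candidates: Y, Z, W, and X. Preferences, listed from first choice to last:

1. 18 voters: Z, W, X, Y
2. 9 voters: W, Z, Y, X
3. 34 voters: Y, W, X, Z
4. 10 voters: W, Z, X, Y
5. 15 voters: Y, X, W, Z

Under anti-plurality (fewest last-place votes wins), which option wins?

W

Last-place votes: Y 28, Z 49, W 0, X 9.
W is ranked last by the fewest voters, so W wins.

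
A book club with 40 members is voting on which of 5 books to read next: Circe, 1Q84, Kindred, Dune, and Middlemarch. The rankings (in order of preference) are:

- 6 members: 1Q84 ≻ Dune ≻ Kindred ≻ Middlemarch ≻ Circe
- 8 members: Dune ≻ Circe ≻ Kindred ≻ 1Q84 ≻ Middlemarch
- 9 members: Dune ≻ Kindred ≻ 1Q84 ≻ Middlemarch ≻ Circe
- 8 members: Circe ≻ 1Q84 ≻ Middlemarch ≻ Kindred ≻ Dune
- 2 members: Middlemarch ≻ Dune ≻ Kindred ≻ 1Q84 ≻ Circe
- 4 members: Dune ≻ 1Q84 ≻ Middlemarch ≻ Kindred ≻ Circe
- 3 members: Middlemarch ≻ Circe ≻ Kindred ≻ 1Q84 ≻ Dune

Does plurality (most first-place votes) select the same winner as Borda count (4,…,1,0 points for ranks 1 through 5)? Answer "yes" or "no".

Plurality — first-place votes: Circe 8, 1Q84 6, Kindred 0, Dune 21, Middlemarch 5. Winner: Dune.
Borda — scores: Circe 65, 1Q84 91, Kindred 77, Dune 108, Middlemarch 59. Winner: Dune.
The two methods agree.

yes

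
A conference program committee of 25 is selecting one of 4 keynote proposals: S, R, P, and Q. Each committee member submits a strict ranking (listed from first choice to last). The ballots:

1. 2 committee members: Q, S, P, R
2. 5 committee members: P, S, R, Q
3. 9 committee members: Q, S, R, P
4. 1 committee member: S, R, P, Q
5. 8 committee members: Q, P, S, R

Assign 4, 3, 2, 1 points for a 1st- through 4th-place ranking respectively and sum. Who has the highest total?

S: 2·3 + 5·3 + 9·3 + 1·4 + 8·2 = 68
R: 2·1 + 5·2 + 9·2 + 1·3 + 8·1 = 41
P: 2·2 + 5·4 + 9·1 + 1·2 + 8·3 = 59
Q: 2·4 + 5·1 + 9·4 + 1·1 + 8·4 = 82
Q has the highest Borda score (82).

Q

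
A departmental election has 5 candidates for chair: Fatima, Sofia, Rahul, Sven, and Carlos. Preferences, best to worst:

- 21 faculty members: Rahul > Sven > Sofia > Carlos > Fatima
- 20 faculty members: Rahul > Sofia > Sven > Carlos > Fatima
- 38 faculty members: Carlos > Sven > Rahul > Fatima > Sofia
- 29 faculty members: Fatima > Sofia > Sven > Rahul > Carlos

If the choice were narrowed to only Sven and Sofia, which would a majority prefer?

Sven

Voters preferring Sven to Sofia: 59; preferring Sofia to Sven: 49.
Sven wins the head-to-head.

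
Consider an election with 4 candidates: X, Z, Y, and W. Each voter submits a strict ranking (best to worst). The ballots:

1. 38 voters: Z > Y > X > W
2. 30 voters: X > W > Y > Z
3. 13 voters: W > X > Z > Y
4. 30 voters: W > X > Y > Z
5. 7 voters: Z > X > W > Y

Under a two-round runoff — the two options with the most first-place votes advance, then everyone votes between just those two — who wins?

Round 1 first-place votes: X 30, Z 45, Y 0, W 43.
Z and W advance.
Runoff: Z is preferred to W by 45 voters; W by 73.
W wins the runoff.

W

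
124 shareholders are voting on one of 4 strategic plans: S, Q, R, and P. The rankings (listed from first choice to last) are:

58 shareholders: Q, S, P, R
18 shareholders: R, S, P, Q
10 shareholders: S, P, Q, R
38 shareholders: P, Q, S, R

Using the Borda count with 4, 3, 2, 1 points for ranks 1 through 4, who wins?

Q

S: 58·3 + 18·3 + 10·4 + 38·2 = 344
Q: 58·4 + 18·1 + 10·2 + 38·3 = 384
R: 58·1 + 18·4 + 10·1 + 38·1 = 178
P: 58·2 + 18·2 + 10·3 + 38·4 = 334
Q has the highest Borda score (384).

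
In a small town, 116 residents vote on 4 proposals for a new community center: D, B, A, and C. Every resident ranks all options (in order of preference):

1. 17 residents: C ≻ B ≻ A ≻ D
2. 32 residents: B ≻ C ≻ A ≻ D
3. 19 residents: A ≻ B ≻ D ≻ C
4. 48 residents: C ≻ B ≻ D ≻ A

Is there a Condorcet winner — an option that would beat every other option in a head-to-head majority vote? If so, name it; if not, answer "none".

C vs D: 97–19 for C.
C vs B: 65–51 for C.
C vs A: 97–19 for C.
C beats every other option head-to-head.

C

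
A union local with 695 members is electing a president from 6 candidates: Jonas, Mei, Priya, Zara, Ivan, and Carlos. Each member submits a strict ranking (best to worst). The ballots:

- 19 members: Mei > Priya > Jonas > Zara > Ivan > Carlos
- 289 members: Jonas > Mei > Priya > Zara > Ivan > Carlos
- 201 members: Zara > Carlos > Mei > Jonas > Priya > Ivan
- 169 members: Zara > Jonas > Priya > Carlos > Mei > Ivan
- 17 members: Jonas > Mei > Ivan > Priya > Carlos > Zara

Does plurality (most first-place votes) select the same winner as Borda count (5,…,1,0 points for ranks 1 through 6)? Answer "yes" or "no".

no

Plurality — first-place votes: Jonas 306, Mei 19, Priya 0, Zara 370, Ivan 0, Carlos 0. Winner: Zara.
Borda — scores: Jonas 2665, Mei 2091, Priya 1685, Zara 2466, Ivan 359, Carlos 1159. Winner: Jonas.
The two methods disagree.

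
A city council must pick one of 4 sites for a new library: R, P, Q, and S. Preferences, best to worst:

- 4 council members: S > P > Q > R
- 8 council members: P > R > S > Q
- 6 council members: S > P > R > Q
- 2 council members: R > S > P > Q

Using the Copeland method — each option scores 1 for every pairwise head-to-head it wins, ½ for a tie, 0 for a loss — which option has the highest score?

R: beats Q; ties S; loses to P → score 1.5.
P: beats R and Q; loses to S → score 2.
Q: loses to R, P, and S → score 0.
S: beats P and Q; ties R → score 2.5.
S has the best pairwise record.

S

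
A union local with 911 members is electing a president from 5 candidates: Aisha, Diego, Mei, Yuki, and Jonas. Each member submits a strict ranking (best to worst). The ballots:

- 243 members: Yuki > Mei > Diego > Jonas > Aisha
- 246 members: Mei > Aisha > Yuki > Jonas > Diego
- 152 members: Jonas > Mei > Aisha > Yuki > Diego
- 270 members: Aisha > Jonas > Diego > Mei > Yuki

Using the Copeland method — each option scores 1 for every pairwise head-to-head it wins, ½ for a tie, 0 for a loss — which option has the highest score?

Aisha: beats Diego, Yuki, and Jonas; loses to Mei → score 3.
Diego: loses to Aisha, Mei, Yuki, and Jonas → score 0.
Mei: beats Aisha, Diego, Yuki, and Jonas → score 4.
Yuki: beats Diego and Jonas; loses to Aisha and Mei → score 2.
Jonas: beats Diego; loses to Aisha, Mei, and Yuki → score 1.
Mei has the best pairwise record.

Mei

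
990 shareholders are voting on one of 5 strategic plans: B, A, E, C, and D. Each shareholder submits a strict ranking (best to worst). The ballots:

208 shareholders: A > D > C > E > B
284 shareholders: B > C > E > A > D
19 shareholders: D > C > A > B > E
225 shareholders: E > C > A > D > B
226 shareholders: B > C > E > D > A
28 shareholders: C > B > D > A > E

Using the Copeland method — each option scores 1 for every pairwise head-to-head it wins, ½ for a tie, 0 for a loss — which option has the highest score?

B

B: beats A, E, C, and D → score 4.
A: beats D; loses to B, E, and C → score 1.
E: beats A and D; loses to B and C → score 2.
C: beats A, E, and D; loses to B → score 3.
D: loses to B, A, E, and C → score 0.
B has the best pairwise record.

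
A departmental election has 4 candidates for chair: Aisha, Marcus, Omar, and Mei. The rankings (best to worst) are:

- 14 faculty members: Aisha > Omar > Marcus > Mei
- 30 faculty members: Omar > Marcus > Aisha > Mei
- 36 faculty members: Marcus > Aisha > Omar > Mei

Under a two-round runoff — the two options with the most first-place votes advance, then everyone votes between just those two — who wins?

Round 1 first-place votes: Aisha 14, Marcus 36, Omar 30, Mei 0.
Marcus and Omar advance.
Runoff: Marcus is preferred to Omar by 36 voters; Omar by 44.
Omar wins the runoff.

Omar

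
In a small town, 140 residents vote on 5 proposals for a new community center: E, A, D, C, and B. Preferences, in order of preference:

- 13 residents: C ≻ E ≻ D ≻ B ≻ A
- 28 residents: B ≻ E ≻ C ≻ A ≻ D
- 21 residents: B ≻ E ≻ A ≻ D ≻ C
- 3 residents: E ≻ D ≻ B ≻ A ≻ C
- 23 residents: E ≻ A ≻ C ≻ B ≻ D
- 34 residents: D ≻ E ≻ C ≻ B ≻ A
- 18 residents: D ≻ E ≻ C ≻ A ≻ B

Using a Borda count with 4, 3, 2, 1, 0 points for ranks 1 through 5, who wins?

E: 13·3 + 28·3 + 21·3 + 3·4 + 23·4 + 34·3 + 18·3 = 446
A: 13·0 + 28·1 + 21·2 + 3·1 + 23·3 + 34·0 + 18·1 = 160
D: 13·2 + 28·0 + 21·1 + 3·3 + 23·0 + 34·4 + 18·4 = 264
C: 13·4 + 28·2 + 21·0 + 3·0 + 23·2 + 34·2 + 18·2 = 258
B: 13·1 + 28·4 + 21·4 + 3·2 + 23·1 + 34·1 + 18·0 = 272
E has the highest Borda score (446).

E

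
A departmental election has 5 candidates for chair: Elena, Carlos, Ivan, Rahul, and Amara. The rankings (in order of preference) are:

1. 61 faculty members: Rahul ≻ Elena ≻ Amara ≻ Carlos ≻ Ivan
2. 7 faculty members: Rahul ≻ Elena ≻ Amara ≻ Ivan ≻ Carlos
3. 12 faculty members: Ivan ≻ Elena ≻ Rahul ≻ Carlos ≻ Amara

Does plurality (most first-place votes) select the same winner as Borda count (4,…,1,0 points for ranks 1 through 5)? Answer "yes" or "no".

yes

Plurality — first-place votes: Elena 0, Carlos 0, Ivan 12, Rahul 68, Amara 0. Winner: Rahul.
Borda — scores: Elena 240, Carlos 73, Ivan 55, Rahul 296, Amara 136. Winner: Rahul.
The two methods agree.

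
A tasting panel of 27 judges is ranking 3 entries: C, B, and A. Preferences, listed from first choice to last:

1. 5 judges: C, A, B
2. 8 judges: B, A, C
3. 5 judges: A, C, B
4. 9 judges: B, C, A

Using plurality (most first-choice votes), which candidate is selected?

First-place votes: C 5, B 17, A 5.
B has the most first-place votes.

B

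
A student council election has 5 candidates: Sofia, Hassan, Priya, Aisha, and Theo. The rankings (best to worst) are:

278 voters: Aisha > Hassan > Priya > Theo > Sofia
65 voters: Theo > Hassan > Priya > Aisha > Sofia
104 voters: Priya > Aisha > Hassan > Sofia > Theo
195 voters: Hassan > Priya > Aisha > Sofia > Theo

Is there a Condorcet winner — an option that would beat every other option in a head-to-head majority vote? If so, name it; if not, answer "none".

none

Checking pairwise contests:
Hassan beats Sofia 642–0.
Aisha beats Hassan 382–260.
Hassan beats Priya 538–104.
Priya beats Aisha 364–278.
Hassan beats Theo 577–65.
Every option loses at least one head-to-head, so there is no Condorcet winner.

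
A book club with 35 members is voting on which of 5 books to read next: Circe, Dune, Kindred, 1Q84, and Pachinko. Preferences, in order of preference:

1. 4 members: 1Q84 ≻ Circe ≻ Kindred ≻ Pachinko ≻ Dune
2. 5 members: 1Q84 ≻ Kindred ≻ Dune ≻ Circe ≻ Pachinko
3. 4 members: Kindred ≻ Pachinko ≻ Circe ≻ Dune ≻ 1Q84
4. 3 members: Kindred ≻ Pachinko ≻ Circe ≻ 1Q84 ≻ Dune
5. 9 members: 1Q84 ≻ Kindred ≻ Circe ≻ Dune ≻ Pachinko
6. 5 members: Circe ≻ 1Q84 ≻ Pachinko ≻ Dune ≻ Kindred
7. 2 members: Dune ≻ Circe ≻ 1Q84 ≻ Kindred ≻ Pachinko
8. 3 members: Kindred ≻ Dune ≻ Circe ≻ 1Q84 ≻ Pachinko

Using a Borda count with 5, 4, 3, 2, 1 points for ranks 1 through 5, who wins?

Circe: 4·4 + 5·2 + 4·3 + 3·3 + 9·3 + 5·5 + 2·4 + 3·3 = 116
Dune: 4·1 + 5·3 + 4·2 + 3·1 + 9·2 + 5·2 + 2·5 + 3·4 = 80
Kindred: 4·3 + 5·4 + 4·5 + 3·5 + 9·4 + 5·1 + 2·2 + 3·5 = 127
1Q84: 4·5 + 5·5 + 4·1 + 3·2 + 9·5 + 5·4 + 2·3 + 3·2 = 132
Pachinko: 4·2 + 5·1 + 4·4 + 3·4 + 9·1 + 5·3 + 2·1 + 3·1 = 70
1Q84 has the highest Borda score (132).

1Q84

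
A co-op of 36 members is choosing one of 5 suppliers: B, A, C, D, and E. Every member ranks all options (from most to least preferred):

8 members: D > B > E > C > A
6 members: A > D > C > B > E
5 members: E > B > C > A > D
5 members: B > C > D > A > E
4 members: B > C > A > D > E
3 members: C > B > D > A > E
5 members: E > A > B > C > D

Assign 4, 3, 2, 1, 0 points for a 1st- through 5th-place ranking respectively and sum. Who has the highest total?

B

B: 8·3 + 6·1 + 5·3 + 5·4 + 4·4 + 3·3 + 5·2 = 100
A: 8·0 + 6·4 + 5·1 + 5·1 + 4·2 + 3·1 + 5·3 = 60
C: 8·1 + 6·2 + 5·2 + 5·3 + 4·3 + 3·4 + 5·1 = 74
D: 8·4 + 6·3 + 5·0 + 5·2 + 4·1 + 3·2 + 5·0 = 70
E: 8·2 + 6·0 + 5·4 + 5·0 + 4·0 + 3·0 + 5·4 = 56
B has the highest Borda score (100).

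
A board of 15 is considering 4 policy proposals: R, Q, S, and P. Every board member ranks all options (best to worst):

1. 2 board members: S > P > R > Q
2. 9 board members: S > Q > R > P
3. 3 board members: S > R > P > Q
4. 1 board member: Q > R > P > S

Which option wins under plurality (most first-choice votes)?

S

First-place votes: R 0, Q 1, S 14, P 0.
S has the most first-place votes.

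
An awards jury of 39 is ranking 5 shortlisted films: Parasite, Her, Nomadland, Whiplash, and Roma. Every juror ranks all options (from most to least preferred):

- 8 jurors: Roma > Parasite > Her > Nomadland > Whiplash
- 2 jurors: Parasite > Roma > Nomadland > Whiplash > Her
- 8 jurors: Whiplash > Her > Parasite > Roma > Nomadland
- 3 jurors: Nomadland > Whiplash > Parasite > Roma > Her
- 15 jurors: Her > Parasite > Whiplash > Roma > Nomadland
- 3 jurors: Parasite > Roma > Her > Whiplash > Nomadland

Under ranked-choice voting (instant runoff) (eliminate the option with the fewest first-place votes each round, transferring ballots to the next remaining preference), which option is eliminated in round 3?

Round 1: Parasite 5, Her 15, Nomadland 3, Whiplash 8, Roma 8. Eliminate Nomadland.
Round 2: Parasite 5, Her 15, Whiplash 11, Roma 8. Eliminate Parasite.
Round 3: Her 15, Whiplash 11, Roma 13. Eliminate Whiplash.

Whiplash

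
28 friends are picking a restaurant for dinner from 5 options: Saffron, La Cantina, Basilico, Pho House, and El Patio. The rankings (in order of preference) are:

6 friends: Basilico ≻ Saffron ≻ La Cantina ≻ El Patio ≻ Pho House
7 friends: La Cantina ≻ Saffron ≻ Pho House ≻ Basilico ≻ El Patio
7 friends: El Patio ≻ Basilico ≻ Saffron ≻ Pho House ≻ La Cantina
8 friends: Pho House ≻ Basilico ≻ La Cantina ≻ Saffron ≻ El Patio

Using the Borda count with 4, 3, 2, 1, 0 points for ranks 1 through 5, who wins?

Saffron: 6·3 + 7·3 + 7·2 + 8·1 = 61
La Cantina: 6·2 + 7·4 + 7·0 + 8·2 = 56
Basilico: 6·4 + 7·1 + 7·3 + 8·3 = 76
Pho House: 6·0 + 7·2 + 7·1 + 8·4 = 53
El Patio: 6·1 + 7·0 + 7·4 + 8·0 = 34
Basilico has the highest Borda score (76).

Basilico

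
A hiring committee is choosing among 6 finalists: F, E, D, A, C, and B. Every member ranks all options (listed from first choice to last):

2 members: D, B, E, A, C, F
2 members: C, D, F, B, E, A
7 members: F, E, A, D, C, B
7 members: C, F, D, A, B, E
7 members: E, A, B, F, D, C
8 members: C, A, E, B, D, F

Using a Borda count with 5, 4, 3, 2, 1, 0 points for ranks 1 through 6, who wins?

A

F: 2·0 + 2·3 + 7·5 + 7·4 + 7·2 + 8·0 = 83
E: 2·3 + 2·1 + 7·4 + 7·0 + 7·5 + 8·3 = 95
D: 2·5 + 2·4 + 7·2 + 7·3 + 7·1 + 8·1 = 68
A: 2·2 + 2·0 + 7·3 + 7·2 + 7·4 + 8·4 = 99
C: 2·1 + 2·5 + 7·1 + 7·5 + 7·0 + 8·5 = 94
B: 2·4 + 2·2 + 7·0 + 7·1 + 7·3 + 8·2 = 56
A has the highest Borda score (99).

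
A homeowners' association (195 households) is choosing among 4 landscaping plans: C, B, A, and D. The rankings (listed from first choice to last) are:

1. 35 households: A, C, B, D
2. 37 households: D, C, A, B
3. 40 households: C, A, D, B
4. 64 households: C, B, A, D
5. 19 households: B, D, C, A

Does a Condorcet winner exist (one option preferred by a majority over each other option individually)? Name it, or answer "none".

C

C vs B: 176–19 for C.
C vs A: 160–35 for C.
C vs D: 139–56 for C.
C beats every other option head-to-head.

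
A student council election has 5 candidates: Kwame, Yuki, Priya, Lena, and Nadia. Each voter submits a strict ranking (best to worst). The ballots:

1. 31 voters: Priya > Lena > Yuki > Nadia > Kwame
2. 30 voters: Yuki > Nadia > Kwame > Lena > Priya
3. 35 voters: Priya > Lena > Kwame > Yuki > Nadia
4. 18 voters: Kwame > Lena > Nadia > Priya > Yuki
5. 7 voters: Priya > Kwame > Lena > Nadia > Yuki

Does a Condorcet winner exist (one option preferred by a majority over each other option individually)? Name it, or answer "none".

Priya

Priya vs Kwame: 73–48 for Priya.
Priya vs Yuki: 91–30 for Priya.
Priya vs Lena: 73–48 for Priya.
Priya vs Nadia: 73–48 for Priya.
Priya beats every other option head-to-head.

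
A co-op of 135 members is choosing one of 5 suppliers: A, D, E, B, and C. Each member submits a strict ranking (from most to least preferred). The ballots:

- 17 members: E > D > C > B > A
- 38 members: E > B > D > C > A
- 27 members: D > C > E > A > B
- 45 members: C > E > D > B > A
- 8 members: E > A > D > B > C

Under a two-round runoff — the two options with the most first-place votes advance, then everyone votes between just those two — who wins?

C

Round 1 first-place votes: A 0, D 27, E 63, B 0, C 45.
E and C advance.
Runoff: E is preferred to C by 63 voters; C by 72.
C wins the runoff.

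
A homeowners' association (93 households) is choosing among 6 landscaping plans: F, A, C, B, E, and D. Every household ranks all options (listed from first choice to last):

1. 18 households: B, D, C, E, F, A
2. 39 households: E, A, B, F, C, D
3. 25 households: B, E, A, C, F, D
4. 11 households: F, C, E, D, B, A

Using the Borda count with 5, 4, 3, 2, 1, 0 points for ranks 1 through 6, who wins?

F: 18·1 + 39·2 + 25·1 + 11·5 = 176
A: 18·0 + 39·4 + 25·3 + 11·0 = 231
C: 18·3 + 39·1 + 25·2 + 11·4 = 187
B: 18·5 + 39·3 + 25·5 + 11·1 = 343
E: 18·2 + 39·5 + 25·4 + 11·3 = 364
D: 18·4 + 39·0 + 25·0 + 11·2 = 94
E has the highest Borda score (364).

E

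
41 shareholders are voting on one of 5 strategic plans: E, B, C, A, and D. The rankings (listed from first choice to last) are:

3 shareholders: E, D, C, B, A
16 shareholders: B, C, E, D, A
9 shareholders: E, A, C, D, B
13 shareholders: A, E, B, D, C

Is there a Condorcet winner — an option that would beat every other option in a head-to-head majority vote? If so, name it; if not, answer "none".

E

E vs B: 25–16 for E.
E vs C: 25–16 for E.
E vs A: 28–13 for E.
E vs D: 41–0 for E.
E beats every other option head-to-head.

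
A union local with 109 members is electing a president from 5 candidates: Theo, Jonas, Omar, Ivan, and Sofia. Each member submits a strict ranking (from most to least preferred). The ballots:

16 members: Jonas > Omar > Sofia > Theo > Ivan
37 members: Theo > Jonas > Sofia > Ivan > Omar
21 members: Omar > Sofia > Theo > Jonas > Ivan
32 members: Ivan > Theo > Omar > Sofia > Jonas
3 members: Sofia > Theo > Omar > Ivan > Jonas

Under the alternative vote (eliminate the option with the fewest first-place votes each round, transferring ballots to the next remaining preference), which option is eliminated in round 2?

Jonas

Round 1: Theo 37, Jonas 16, Omar 21, Ivan 32, Sofia 3. Eliminate Sofia.
Round 2: Theo 40, Jonas 16, Omar 21, Ivan 32. Eliminate Jonas.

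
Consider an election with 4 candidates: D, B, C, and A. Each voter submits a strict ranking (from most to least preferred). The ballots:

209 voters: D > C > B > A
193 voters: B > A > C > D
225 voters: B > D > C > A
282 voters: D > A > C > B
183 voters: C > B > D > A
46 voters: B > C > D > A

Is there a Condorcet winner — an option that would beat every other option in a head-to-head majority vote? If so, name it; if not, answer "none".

none

Checking pairwise contests:
B beats D 647–491.
C beats B 674–464.
D beats C 716–422.
D beats A 945–193.
Every option loses at least one head-to-head, so there is no Condorcet winner.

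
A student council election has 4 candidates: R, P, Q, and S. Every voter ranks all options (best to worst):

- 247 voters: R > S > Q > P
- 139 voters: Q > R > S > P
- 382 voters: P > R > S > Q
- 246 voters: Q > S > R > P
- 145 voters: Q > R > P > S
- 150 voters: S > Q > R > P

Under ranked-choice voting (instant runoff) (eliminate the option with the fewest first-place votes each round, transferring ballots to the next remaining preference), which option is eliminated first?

Round 1: R 247, P 382, Q 530, S 150. Eliminate S.

S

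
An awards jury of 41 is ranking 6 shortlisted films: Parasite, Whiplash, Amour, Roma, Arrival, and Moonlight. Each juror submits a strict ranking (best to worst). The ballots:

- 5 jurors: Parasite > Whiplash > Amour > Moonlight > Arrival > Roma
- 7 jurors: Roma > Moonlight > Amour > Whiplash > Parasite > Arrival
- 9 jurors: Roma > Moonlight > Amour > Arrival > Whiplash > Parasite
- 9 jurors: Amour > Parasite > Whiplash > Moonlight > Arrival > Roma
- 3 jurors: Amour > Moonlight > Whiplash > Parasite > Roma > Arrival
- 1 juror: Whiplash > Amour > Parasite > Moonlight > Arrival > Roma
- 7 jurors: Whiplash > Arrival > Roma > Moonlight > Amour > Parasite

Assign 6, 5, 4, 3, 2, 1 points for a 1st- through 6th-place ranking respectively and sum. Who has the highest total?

Amour

Parasite: 5·6 + 7·2 + 9·1 + 9·5 + 3·3 + 1·4 + 7·1 = 118
Whiplash: 5·5 + 7·3 + 9·2 + 9·4 + 3·4 + 1·6 + 7·6 = 160
Amour: 5·4 + 7·4 + 9·4 + 9·6 + 3·6 + 1·5 + 7·2 = 175
Roma: 5·1 + 7·6 + 9·6 + 9·1 + 3·2 + 1·1 + 7·4 = 145
Arrival: 5·2 + 7·1 + 9·3 + 9·2 + 3·1 + 1·2 + 7·5 = 102
Moonlight: 5·3 + 7·5 + 9·5 + 9·3 + 3·5 + 1·3 + 7·3 = 161
Amour has the highest Borda score (175).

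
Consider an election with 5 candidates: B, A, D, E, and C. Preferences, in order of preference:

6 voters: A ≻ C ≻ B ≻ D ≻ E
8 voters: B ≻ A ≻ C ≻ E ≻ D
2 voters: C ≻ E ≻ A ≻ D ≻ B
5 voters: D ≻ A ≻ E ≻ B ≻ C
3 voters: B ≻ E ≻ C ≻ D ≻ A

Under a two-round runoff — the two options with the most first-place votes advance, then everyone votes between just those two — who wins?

Round 1 first-place votes: B 11, A 6, D 5, E 0, C 2.
B and A advance.
Runoff: B is preferred to A by 11 voters; A by 13.
A wins the runoff.

A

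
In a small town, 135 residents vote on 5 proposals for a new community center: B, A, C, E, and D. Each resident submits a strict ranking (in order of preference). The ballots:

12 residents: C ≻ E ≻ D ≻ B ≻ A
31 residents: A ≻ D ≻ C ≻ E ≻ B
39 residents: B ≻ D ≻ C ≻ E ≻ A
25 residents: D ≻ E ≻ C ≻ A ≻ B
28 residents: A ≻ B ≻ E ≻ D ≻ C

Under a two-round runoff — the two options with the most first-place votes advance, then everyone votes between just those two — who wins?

A

Round 1 first-place votes: B 39, A 59, C 12, E 0, D 25.
A and B advance.
Runoff: A is preferred to B by 84 voters; B by 51.
A wins the runoff.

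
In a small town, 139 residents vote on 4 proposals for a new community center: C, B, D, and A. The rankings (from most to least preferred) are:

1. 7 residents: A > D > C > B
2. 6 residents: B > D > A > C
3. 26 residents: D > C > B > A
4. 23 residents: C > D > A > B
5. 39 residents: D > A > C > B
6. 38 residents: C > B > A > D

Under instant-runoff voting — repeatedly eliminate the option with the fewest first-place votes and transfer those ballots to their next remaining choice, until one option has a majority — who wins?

D

Round 1: C 61, B 6, D 65, A 7. Eliminate B.
Round 2: C 61, D 71, A 7. D has a majority.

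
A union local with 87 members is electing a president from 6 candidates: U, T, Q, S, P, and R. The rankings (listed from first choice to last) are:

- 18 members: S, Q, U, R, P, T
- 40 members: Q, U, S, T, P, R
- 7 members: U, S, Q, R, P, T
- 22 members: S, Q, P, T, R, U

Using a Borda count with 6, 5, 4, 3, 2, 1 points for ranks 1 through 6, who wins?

Q

U: 18·4 + 40·5 + 7·6 + 22·1 = 336
T: 18·1 + 40·3 + 7·1 + 22·3 = 211
Q: 18·5 + 40·6 + 7·4 + 22·5 = 468
S: 18·6 + 40·4 + 7·5 + 22·6 = 435
P: 18·2 + 40·2 + 7·2 + 22·4 = 218
R: 18·3 + 40·1 + 7·3 + 22·2 = 159
Q has the highest Borda score (468).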